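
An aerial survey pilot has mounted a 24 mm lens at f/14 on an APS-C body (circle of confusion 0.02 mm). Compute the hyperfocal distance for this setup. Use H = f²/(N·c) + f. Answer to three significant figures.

2.08 m

Hyperfocal distance H = f²/(N·c) + f = 24²/(14 × 0.02) + 24 = 576/0.28 + 24 ≈ 2081.1 mm ≈ 2.08 m.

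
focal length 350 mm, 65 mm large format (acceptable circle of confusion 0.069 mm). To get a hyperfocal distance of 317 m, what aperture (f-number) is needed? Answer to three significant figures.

Rearrange H = f²/(N·c) + f for N: N = f² / ((H − f)·c).
N = 350² / ((317000 − 350) × 0.069) = 122500 / 21849 ≈ 5.61.

f/5.61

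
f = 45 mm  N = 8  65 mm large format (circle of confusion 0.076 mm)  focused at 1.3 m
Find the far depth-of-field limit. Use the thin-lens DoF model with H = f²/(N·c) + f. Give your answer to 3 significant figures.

Hyperfocal distance H = f²/(N·c) + f = 45²/(8 × 0.076) + 45 = 2025/0.608 + 45 ≈ 3375.6 mm ≈ 3.376 m.
Far limit Df = s·(H − f)/(H − s) = 1300 × (3375.6 − 45) / (3375.6 − 1300) = 1300 × 3330.6 / 2075.6 ≈ 2086.0 mm ≈ 2.09 m.

2.09 m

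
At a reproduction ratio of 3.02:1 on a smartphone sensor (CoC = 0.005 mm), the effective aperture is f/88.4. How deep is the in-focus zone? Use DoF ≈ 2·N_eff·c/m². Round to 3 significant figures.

0.0969 mm

At magnification m, DoF ≈ 2·N_eff·c/m² = 2 × 88.4 × 0.005 / 3.02² = 0.884 / 9.12 ≈ 0.0969 mm.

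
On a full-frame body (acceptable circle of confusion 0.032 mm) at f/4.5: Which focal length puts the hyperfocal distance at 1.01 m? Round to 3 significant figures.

12.0 mm

From H = f²/(N·c) + f, with f ≪ H: f ≈ √(H·N·c) = √(1010 × 4.5 × 0.032) = √145.44 ≈ 12.06 mm.
Exact: f² + N·c·f − N·c·H = 0 ⇒ f = (−N·c + √((N·c)² + 4·N·c·H))/2 = (−0.144 + √581.78)/2 ≈ 11.988 mm ≈ 12.0 mm.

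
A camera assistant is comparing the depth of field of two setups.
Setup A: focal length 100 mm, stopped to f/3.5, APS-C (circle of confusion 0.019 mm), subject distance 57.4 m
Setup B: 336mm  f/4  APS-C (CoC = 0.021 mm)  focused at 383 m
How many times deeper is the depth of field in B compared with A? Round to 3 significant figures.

Setup A: H = 100²/(3.5×0.019) + 100 ≈ 150475.9 mm; DoF = Df − Dn = 92737 − 41563 ≈ 51174 mm.
Setup B: H = 336²/(4×0.021) + 336 ≈ 1344336.0 mm; DoF = Df − Dn = 535455 − 298119 ≈ 237336 mm.
Ratio = 237336 / 51174 ≈ 4.64.

4.64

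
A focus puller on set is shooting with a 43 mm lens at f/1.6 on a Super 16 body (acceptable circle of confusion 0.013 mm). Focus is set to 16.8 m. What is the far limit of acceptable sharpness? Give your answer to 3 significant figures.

Hyperfocal distance H = f²/(N·c) + f = 43²/(1.6 × 0.013) + 43 = 1849/0.0208 + 43 ≈ 88937.2 mm ≈ 88.94 m.
Far limit Df = s·(H − f)/(H − s) = 16800 × (88937.2 − 43) / (88937.2 − 16800) = 16800 × 88894.2 / 72137.2 ≈ 20703 mm ≈ 20.7 m.

20.7 m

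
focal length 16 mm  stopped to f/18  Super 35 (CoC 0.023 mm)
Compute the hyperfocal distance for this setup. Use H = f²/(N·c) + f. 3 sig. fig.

0.634 m

Hyperfocal distance H = f²/(N·c) + f = 16²/(18 × 0.023) + 16 = 256/0.414 + 16 ≈ 634.4 mm ≈ 0.634 m.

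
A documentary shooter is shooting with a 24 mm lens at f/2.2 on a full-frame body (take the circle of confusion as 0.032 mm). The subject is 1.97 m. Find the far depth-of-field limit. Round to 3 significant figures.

Hyperfocal distance H = f²/(N·c) + f = 24²/(2.2 × 0.032) + 24 = 576/0.0704 + 24 ≈ 8205.8 mm ≈ 8.206 m.
Far limit Df = s·(H − f)/(H − s) = 1970 × (8205.8 − 24) / (8205.8 − 1970) = 1970 × 8181.8 / 6235.8 ≈ 2584.8 mm ≈ 2.58 m.

2.58 m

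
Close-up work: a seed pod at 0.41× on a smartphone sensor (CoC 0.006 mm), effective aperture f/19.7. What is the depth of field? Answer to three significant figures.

At magnification m, DoF ≈ 2·N_eff·c/m² = 2 × 19.7 × 0.006 / 0.41² = 0.2364 / 0.1681 ≈ 1.41 mm.

1.41 mm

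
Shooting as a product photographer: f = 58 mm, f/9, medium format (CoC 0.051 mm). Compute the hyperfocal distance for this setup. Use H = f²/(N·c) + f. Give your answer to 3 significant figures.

7.39 m

Hyperfocal distance H = f²/(N·c) + f = 58²/(9 × 0.051) + 58 = 3364/0.459 + 58 ≈ 7387.0 mm ≈ 7.39 m.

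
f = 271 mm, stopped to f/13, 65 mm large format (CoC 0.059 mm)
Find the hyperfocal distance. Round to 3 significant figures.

Hyperfocal distance H = f²/(N·c) + f = 271²/(13 × 0.059) + 271 = 73441/0.767 + 271 ≈ 96022.0 mm ≈ 96.0 m.

96.0 m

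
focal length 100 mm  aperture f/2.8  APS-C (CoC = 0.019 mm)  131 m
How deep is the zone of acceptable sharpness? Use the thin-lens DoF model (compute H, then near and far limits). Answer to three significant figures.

Hyperfocal distance H = f²/(N·c) + f = 100²/(2.8 × 0.019) + 100 = 10000/0.0532 + 100 ≈ 188069.9 mm ≈ 188.1 m.
Near limit Dn = s·(H − f)/(H + s − 2f) = 131000 × (188069.9 − 100) / (188069.9 + 131000 − 2 × 100) = 131000 × 187969.9 / 318869.9 ≈ 77223 mm.
Far limit Df = s·(H − f)/(H − s) = 131000 × (188069.9 − 100) / (188069.9 − 131000) = 131000 × 187969.9 / 57069.9 ≈ 431472 mm.
Depth of field = Df − Dn = 431472 − 77223 ≈ 354249 mm ≈ 354 m.

354 m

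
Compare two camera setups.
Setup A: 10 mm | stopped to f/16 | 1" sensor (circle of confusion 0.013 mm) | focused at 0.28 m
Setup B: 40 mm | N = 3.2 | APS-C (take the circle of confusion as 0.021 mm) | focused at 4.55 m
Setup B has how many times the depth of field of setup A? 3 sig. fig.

Setup A: H = 10²/(16×0.013) + 10 ≈ 490.8 mm; DoF = Df − Dn = 638.69 − 179.30 ≈ 459.39 mm.
Setup B: H = 40²/(3.2×0.021) + 40 ≈ 23849.5 mm; DoF = Df − Dn = 5613.3 − 3825.4 ≈ 1787.9 mm.
Ratio = 1787.9 / 459.39 ≈ 3.89.

3.89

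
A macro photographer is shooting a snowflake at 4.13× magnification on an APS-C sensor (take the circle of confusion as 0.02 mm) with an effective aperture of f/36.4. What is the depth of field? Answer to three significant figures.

0.0854 mm

At magnification m, DoF ≈ 2·N_eff·c/m² = 2 × 36.4 × 0.02 / 4.13² = 1.456 / 17.06 ≈ 0.0854 mm.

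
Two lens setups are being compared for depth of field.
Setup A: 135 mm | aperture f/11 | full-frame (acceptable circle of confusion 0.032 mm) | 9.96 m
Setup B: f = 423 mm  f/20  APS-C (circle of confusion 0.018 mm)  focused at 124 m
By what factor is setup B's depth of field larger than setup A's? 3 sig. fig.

Setup A: H = 135²/(11×0.032) + 135 ≈ 51910.6 mm; DoF = Df − Dn = 12292.7 − 8371.4 ≈ 3921.3 mm.
Setup B: H = 423²/(20×0.018) + 423 ≈ 497448.0 mm; DoF = Df − Dn = 165033 − 99309 ≈ 65724 mm.
Ratio = 65724 / 3921.3 ≈ 16.8.

16.8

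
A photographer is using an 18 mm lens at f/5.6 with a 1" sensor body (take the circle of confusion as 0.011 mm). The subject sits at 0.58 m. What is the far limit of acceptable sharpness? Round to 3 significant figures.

Hyperfocal distance H = f²/(N·c) + f = 18²/(5.6 × 0.011) + 18 = 324/0.0616 + 18 ≈ 5277.7 mm ≈ 5.278 m.
Far limit Df = s·(H − f)/(H − s) = 580 × (5277.7 − 18) / (5277.7 − 580) = 580 × 5259.7 / 4697.7 ≈ 649.39 mm ≈ 0.649 m.

0.649 m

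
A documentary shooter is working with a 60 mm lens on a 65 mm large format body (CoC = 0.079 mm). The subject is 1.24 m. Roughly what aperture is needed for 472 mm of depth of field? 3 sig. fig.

Write h = H − f = f²/(N·c). The thin-lens limits are Dn = s·h/(h + (s−f)) and Df = s·h/(h − (s−f)), so DoF = Df − Dn = 2·s·(s−f)·h / (h² − (s−f)²).
That is a quadratic in h: DoF·h² − 2·s·(s−f)·h − DoF·(s−f)² = 0 ⇒ h = (s−f)·(s + √(s² + DoF²)) / DoF = 1180 × (1240 + √(1240² + 472²)) / 472 = 1180 × (1240 + 1326.79) / 472 ≈ 6417.0 mm.
Then N = f²/(c·h) = 60² / (0.079 × 6417.0) = 3600 / 506.94 ≈ 7.10.

f/7.10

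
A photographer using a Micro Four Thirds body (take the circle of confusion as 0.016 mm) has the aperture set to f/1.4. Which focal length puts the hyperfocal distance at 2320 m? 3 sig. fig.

228 mm

From H = f²/(N·c) + f, with f ≪ H: f ≈ √(H·N·c) = √(2320000 × 1.4 × 0.016) = √51968 ≈ 228.0 mm.
The +f correction barely moves this — solving exactly, f² + N·c·f − N·c·H = 0 ⇒ f = (−N·c + √((N·c)² + 4·N·c·H))/2 = (−0.0224 + √207872)/2 ≈ 227.95 mm, so f ≈ 228 mm.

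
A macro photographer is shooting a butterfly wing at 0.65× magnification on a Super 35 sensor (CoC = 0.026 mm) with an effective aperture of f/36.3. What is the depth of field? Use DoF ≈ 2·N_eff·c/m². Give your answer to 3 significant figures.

At magnification m, DoF ≈ 2·N_eff·c/m² = 2 × 36.3 × 0.026 / 0.65² = 1.888 / 0.4225 ≈ 4.47 mm.

4.47 mm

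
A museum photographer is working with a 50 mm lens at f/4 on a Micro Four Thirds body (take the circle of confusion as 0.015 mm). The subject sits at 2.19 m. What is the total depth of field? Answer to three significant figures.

226 mm

Hyperfocal distance H = f²/(N·c) + f = 50²/(4 × 0.015) + 50 = 2500/0.06 + 50 ≈ 41716.7 mm ≈ 41.72 m.
Near limit Dn = s·(H − f)/(H + s − 2f) = 2190 × (41716.7 − 50) / (41716.7 + 2190 − 2 × 50) = 2190 × 41666.7 / 43806.7 ≈ 2083.02 mm.
Far limit Df = s·(H − f)/(H − s) = 2190 × (41716.7 − 50) / (41716.7 − 2190) = 2190 × 41666.7 / 39526.7 ≈ 2308.57 mm.
Depth of field = Df − Dn = 2308.57 − 2083.02 ≈ 225.55 mm.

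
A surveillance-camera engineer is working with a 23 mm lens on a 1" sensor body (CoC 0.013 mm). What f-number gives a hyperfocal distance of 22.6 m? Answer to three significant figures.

f/1.80

Rearrange H = f²/(N·c) + f for N: N = f² / ((H − f)·c).
N = 23² / ((22600 − 23) × 0.013) = 529 / 293.5 ≈ 1.80.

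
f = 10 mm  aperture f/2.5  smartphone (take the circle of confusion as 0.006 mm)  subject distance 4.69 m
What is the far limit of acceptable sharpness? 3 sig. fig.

15.7 m

Hyperfocal distance H = f²/(N·c) + f = 10²/(2.5 × 0.006) + 10 = 100/0.015 + 10 ≈ 6676.7 mm ≈ 6.677 m.
Far limit Df = s·(H − f)/(H − s) = 4690 × (6676.7 − 10) / (6676.7 − 4690) = 4690 × 6666.7 / 1986.7 ≈ 15738 mm ≈ 15.7 m.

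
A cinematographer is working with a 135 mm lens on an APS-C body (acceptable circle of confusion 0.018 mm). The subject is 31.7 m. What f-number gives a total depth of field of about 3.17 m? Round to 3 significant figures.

Write h = H − f = f²/(N·c). The thin-lens limits are Dn = s·h/(h + (s−f)) and Df = s·h/(h − (s−f)), so DoF = Df − Dn = 2·s·(s−f)·h / (h² − (s−f)²).
That is a quadratic in h: DoF·h² − 2·s·(s−f)·h − DoF·(s−f)² = 0 ⇒ h = (s−f)·(s + √(s² + DoF²)) / DoF = 31565 × (31700 + √(31700² + 3170²)) / 3170 = 31565 × (31700 + 31858.1) / 3170 ≈ 632874 mm.
Then N = f²/(c·h) = 135² / (0.018 × 632874) = 18225 / 11392 ≈ 1.60.

f/1.60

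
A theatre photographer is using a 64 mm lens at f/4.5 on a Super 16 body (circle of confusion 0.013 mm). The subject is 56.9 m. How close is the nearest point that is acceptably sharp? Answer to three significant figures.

31.4 m

Hyperfocal distance H = f²/(N·c) + f = 64²/(4.5 × 0.013) + 64 = 4096/0.0585 + 64 ≈ 70081.1 mm ≈ 70.08 m.
Near limit Dn = s·(H − f)/(H + s − 2f) = 56900 × (70081.1 − 64) / (70081.1 + 56900 − 2 × 64) = 56900 × 70017.1 / 126853.1 ≈ 31406 mm ≈ 31.4 m.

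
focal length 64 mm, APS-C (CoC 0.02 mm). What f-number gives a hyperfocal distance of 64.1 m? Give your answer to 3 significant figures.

f/3.20

Rearrange H = f²/(N·c) + f for N: N = f² / ((H − f)·c).
N = 64² / ((64100 − 64) × 0.02) = 4096 / 1281 ≈ 3.20.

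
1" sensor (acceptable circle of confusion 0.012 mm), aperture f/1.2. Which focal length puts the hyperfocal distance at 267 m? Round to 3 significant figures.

From H = f²/(N·c) + f, with f ≪ H: f ≈ √(H·N·c) = √(267000 × 1.2 × 0.012) = √3844.8 ≈ 62.01 mm.
The +f correction barely moves this — solving exactly, f² + N·c·f − N·c·H = 0 ⇒ f = (−N·c + √((N·c)² + 4·N·c·H))/2 = (−0.0144 + √15379)/2 ≈ 61.999 mm, so f ≈ 62.0 mm.

62.0 mm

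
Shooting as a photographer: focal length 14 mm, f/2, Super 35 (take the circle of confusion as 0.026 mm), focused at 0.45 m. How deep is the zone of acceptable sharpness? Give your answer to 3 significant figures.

106 mm

Hyperfocal distance H = f²/(N·c) + f = 14²/(2 × 0.026) + 14 = 196/0.052 + 14 ≈ 3783.2 mm ≈ 3.783 m.
Near limit Dn = s·(H − f)/(H + s − 2f) = 450 × (3783.2 − 14) / (3783.2 + 450 − 2 × 14) = 450 × 3769.2 / 4205.2 ≈ 403.34 mm.
Far limit Df = s·(H − f)/(H − s) = 450 × (3783.2 − 14) / (3783.2 − 450) = 450 × 3769.2 / 3333.2 ≈ 508.86 mm.
Depth of field = Df − Dn = 508.86 − 403.34 ≈ 105.52 mm.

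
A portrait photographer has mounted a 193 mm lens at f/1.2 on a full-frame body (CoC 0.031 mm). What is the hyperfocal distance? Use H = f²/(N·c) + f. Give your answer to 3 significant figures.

Hyperfocal distance H = f²/(N·c) + f = 193²/(1.2 × 0.031) + 193 = 37249/0.0372 + 193 ≈ 1001510.2 mm ≈ 1000 m.

1000 m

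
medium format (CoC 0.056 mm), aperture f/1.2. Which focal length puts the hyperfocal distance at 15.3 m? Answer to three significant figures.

From H = f²/(N·c) + f, with f ≪ H: f ≈ √(H·N·c) = √(15300 × 1.2 × 0.056) = √1028.2 ≈ 32.06 mm.
Exact: f² + N·c·f − N·c·H = 0 ⇒ f = (−N·c + √((N·c)² + 4·N·c·H))/2 = (−0.0672 + √4112.6)/2 ≈ 32.031 mm ≈ 32.0 mm.

32.0 mm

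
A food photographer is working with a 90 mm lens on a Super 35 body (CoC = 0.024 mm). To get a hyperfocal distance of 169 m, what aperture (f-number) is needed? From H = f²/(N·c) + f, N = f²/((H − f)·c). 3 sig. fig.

Rearrange H = f²/(N·c) + f for N: N = f² / ((H − f)·c).
N = 90² / ((169000 − 90) × 0.024) = 8100 / 4054 ≈ 2.00.

f/2.00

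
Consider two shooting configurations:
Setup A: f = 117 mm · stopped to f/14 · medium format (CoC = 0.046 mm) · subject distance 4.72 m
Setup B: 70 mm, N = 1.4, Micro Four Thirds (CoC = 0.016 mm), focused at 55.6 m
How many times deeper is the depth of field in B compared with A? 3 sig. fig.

14.1

Setup A: H = 117²/(14×0.046) + 117 ≈ 21373.2 mm; DoF = Df − Dn = 6024.6 − 3879.8 ≈ 2144.8 mm.
Setup B: H = 70²/(1.4×0.016) + 70 ≈ 218820.0 mm; DoF = Df − Dn = 74516 − 44343 ≈ 30173 mm.
Ratio = 30173 / 2144.8 ≈ 14.1.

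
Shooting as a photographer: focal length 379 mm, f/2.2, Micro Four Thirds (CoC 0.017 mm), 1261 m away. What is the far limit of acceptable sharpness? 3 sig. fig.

1880 m

Hyperfocal distance H = f²/(N·c) + f = 379²/(2.2 × 0.017) + 379 = 143641/0.0374 + 379 ≈ 3841047.4 mm ≈ 3841 m.
Far limit Df = s·(H − f)/(H − s) = 1261000 × (3841047.4 − 379) / (3841047.4 − 1261000) = 1261000 × 3840668.4 / 2580047.4 ≈ 1877129 mm ≈ 1880 m.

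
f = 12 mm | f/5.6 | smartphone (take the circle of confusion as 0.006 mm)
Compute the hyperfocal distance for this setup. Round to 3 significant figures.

Hyperfocal distance H = f²/(N·c) + f = 12²/(5.6 × 0.006) + 12 = 144/0.0336 + 12 ≈ 4297.7 mm ≈ 4.30 m.

4.30 m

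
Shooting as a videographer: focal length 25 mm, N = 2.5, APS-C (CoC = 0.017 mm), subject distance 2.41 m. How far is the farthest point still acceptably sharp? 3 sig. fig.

2.88 m

Hyperfocal distance H = f²/(N·c) + f = 25²/(2.5 × 0.017) + 25 = 625/0.0425 + 25 ≈ 14730.9 mm ≈ 14.73 m.
Far limit Df = s·(H − f)/(H − s) = 2410 × (14730.9 − 25) / (14730.9 − 2410) = 2410 × 14705.9 / 12320.9 ≈ 2876.5 mm ≈ 2.88 m.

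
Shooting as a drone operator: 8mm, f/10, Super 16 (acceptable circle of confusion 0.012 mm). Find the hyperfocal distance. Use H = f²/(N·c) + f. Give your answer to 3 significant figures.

Hyperfocal distance H = f²/(N·c) + f = 8²/(10 × 0.012) + 8 = 64/0.12 + 8 ≈ 541.3 mm ≈ 0.541 m.

0.541 m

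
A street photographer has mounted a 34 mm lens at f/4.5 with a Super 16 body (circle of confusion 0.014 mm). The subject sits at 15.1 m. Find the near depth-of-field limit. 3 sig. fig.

8.29 m

Hyperfocal distance H = f²/(N·c) + f = 34²/(4.5 × 0.014) + 34 = 1156/0.063 + 34 ≈ 18383.2 mm ≈ 18.38 m.
Near limit Dn = s·(H − f)/(H + s − 2f) = 15100 × (18383.2 − 34) / (18383.2 + 15100 − 2 × 34) = 15100 × 18349.2 / 33415.2 ≈ 8291.8 mm ≈ 8.29 m.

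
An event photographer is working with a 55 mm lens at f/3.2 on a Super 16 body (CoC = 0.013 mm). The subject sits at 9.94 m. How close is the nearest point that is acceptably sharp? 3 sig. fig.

8.75 m

Hyperfocal distance H = f²/(N·c) + f = 55²/(3.2 × 0.013) + 55 = 3025/0.0416 + 55 ≈ 72771.3 mm ≈ 72.77 m.
Near limit Dn = s·(H − f)/(H + s − 2f) = 9940 × (72771.3 − 55) / (72771.3 + 9940 − 2 × 55) = 9940 × 72716.3 / 82601.3 ≈ 8750.5 mm ≈ 8.75 m.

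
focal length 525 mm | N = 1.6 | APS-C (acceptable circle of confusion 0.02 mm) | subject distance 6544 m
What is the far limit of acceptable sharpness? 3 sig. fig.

27200 m

Hyperfocal distance H = f²/(N·c) + f = 525²/(1.6 × 0.02) + 525 = 275625/0.032 + 525 ≈ 8613806.2 mm ≈ 8614 m.
Far limit Df = s·(H − f)/(H − s) = 6544000 × (8613806.2 − 525) / (8613806.2 − 6544000) = 6544000 × 8613281.2 / 2069806.2 ≈ 27232168 mm ≈ 27200 m.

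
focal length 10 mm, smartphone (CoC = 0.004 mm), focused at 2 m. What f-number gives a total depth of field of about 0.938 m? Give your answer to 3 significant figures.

Write h = H − f = f²/(N·c). The thin-lens limits are Dn = s·h/(h + (s−f)) and Df = s·h/(h − (s−f)), so DoF = Df − Dn = 2·s·(s−f)·h / (h² − (s−f)²).
That is a quadratic in h: DoF·h² − 2·s·(s−f)·h − DoF·(s−f)² = 0 ⇒ h = (s−f)·(s + √(s² + DoF²)) / DoF = 1990 × (2000 + √(2000² + 938²)) / 938 = 1990 × (2000 + 2209.04) / 938 ≈ 8929.6 mm.
Then N = f²/(c·h) = 10² / (0.004 × 8929.6) = 100 / 35.718 ≈ 2.80.

f/2.80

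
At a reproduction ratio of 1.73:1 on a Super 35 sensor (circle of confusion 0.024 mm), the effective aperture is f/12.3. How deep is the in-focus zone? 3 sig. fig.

0.197 mm

At magnification m, DoF ≈ 2·N_eff·c/m² = 2 × 12.3 × 0.024 / 1.73² = 0.5904 / 2.993 ≈ 0.197 mm.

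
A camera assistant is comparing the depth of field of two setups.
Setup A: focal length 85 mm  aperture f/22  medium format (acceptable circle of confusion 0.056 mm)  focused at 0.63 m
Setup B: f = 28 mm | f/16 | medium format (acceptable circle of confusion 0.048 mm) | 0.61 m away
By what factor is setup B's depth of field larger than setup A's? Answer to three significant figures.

Setup A: H = 85²/(22×0.056) + 85 ≈ 5949.4 mm; DoF = Df − Dn = 694.55 − 576.43 ≈ 118.12 mm.
Setup B: H = 28²/(16×0.048) + 28 ≈ 1048.8 mm; DoF = Df − Dn = 1419.0 − 388.5 ≈ 1030.5 mm.
Ratio = 1030.5 / 118.12 ≈ 8.72.

8.72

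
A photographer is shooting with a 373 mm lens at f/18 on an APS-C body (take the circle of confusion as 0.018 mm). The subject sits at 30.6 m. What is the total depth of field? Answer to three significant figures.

Hyperfocal distance H = f²/(N·c) + f = 373²/(18 × 0.018) + 373 = 139129/0.324 + 373 ≈ 429783.5 mm ≈ 429.8 m.
Near limit Dn = s·(H − f)/(H + s − 2f) = 30600 × (429783.5 − 373) / (429783.5 + 30600 − 2 × 373) = 30600 × 429410.5 / 459637.5 ≈ 28587.7 mm.
Far limit Df = s·(H − f)/(H − s) = 30600 × (429783.5 − 373) / (429783.5 − 30600) = 30600 × 429410.5 / 399183.5 ≈ 32917.1 mm.
Depth of field = Df − Dn = 32917.1 − 28587.7 ≈ 4329.4 mm ≈ 4.33 m.

4.33 m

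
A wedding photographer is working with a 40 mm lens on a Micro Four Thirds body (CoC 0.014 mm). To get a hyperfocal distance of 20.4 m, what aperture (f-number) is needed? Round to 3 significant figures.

Rearrange H = f²/(N·c) + f for N: N = f² / ((H − f)·c).
N = 40² / ((20400 − 40) × 0.014) = 1600 / 285.0 ≈ 5.61.

f/5.61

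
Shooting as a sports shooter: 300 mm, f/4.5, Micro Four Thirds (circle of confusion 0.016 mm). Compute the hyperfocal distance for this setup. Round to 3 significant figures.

1250 m

Hyperfocal distance H = f²/(N·c) + f = 300²/(4.5 × 0.016) + 300 = 90000/0.072 + 300 ≈ 1250300.0 mm ≈ 1250 m.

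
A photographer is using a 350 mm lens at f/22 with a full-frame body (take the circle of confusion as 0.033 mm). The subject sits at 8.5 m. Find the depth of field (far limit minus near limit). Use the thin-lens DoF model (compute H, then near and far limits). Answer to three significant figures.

Hyperfocal distance H = f²/(N·c) + f = 350²/(22 × 0.033) + 350 = 122500/0.726 + 350 ≈ 169082.8 mm ≈ 169.1 m.
Near limit Dn = s·(H − f)/(H + s − 2f) = 8500 × (169082.8 − 350) / (169082.8 + 8500 − 2 × 350) = 8500 × 168732.8 / 176882.8 ≈ 8108.36 mm.
Far limit Df = s·(H − f)/(H − s) = 8500 × (169082.8 − 350) / (169082.8 − 8500) = 8500 × 168732.8 / 160582.8 ≈ 8931.40 mm.
Depth of field = Df − Dn = 8931.40 − 8108.36 ≈ 823.04 mm ≈ 0.823 m.

0.823 m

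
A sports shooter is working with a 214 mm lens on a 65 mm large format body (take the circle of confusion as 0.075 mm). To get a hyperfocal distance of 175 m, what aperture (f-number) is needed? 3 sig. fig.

Rearrange H = f²/(N·c) + f for N: N = f² / ((H − f)·c).
N = 214² / ((175000 − 214) × 0.075) = 45796 / 13109 ≈ 3.49.

f/3.49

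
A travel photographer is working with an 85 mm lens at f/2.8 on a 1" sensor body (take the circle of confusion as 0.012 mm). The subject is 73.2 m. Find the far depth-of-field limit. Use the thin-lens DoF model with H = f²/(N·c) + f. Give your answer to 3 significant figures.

111 m

Hyperfocal distance H = f²/(N·c) + f = 85²/(2.8 × 0.012) + 85 = 7225/0.0336 + 85 ≈ 215114.8 mm ≈ 215.1 m.
Far limit Df = s·(H − f)/(H − s) = 73200 × (215114.8 − 85) / (215114.8 − 73200) = 73200 × 215029.8 / 141914.8 ≈ 110913 mm ≈ 111 m.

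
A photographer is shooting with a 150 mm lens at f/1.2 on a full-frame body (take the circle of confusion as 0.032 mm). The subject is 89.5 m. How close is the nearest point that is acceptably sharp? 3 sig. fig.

Hyperfocal distance H = f²/(N·c) + f = 150²/(1.2 × 0.032) + 150 = 22500/0.0384 + 150 ≈ 586087.5 mm ≈ 586.1 m.
Near limit Dn = s·(H − f)/(H + s − 2f) = 89500 × (586087.5 − 150) / (586087.5 + 89500 − 2 × 150) = 89500 × 585937.5 / 675287.5 ≈ 77658 mm ≈ 77.7 m.

77.7 m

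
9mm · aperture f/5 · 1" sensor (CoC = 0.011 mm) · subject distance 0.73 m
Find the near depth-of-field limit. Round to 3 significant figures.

490 mm

Hyperfocal distance H = f²/(N·c) + f = 9²/(5 × 0.011) + 9 = 81/0.055 + 9 ≈ 1481.7 mm ≈ 1.482 m.
Near limit Dn = s·(H − f)/(H + s − 2f) = 730 × (1481.7 − 9) / (1481.7 + 730 − 2 × 9) = 730 × 1472.7 / 2193.7 ≈ 490.08 mm.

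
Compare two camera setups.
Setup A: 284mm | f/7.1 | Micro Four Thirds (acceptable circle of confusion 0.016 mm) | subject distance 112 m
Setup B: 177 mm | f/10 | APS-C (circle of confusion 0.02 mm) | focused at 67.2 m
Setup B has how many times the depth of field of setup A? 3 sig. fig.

Setup A: H = 284²/(7.1×0.016) + 284 ≈ 710284.0 mm; DoF = Df − Dn = 132913 − 96773 ≈ 36140 mm.
Setup B: H = 177²/(10×0.02) + 177 ≈ 156822.0 mm; DoF = Df − Dn = 117455 − 47063 ≈ 70392 mm.
Ratio = 70392 / 36140 ≈ 1.95.

1.95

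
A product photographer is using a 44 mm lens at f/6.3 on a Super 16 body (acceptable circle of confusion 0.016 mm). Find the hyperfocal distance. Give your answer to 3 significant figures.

19.3 m

Hyperfocal distance H = f²/(N·c) + f = 44²/(6.3 × 0.016) + 44 = 1936/0.1008 + 44 ≈ 19250.3 mm ≈ 19.3 m.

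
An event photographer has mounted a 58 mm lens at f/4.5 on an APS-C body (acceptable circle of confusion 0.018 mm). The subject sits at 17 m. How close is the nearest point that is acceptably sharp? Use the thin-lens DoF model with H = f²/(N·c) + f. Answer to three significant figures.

12.1 m

Hyperfocal distance H = f²/(N·c) + f = 58²/(4.5 × 0.018) + 58 = 3364/0.081 + 58 ≈ 41588.9 mm ≈ 41.59 m.
Near limit Dn = s·(H − f)/(H + s − 2f) = 17000 × (41588.9 − 58) / (41588.9 + 17000 − 2 × 58) = 17000 × 41530.9 / 58472.9 ≈ 12074 mm ≈ 12.1 m.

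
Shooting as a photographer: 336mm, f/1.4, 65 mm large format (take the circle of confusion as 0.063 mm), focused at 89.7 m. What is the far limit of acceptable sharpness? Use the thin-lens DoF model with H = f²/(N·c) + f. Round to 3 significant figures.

96.4 m

Hyperfocal distance H = f²/(N·c) + f = 336²/(1.4 × 0.063) + 336 = 112896/0.0882 + 336 ≈ 1280336.0 mm ≈ 1280 m.
Far limit Df = s·(H − f)/(H − s) = 89700 × (1280336.0 − 336) / (1280336.0 − 89700) = 89700 × 1280000.0 / 1190636.0 ≈ 96432 mm ≈ 96.4 m.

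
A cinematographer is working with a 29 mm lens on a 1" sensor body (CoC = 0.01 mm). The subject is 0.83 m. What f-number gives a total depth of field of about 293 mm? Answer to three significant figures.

f/18

Write h = H − f = f²/(N·c). The thin-lens limits are Dn = s·h/(h + (s−f)) and Df = s·h/(h − (s−f)), so DoF = Df − Dn = 2·s·(s−f)·h / (h² − (s−f)²).
That is a quadratic in h: DoF·h² − 2·s·(s−f)·h − DoF·(s−f)² = 0 ⇒ h = (s−f)·(s + √(s² + DoF²)) / DoF = 801 × (830 + √(830² + 293²)) / 293 = 801 × (830 + 880.198) / 293 ≈ 4675.3 mm.
Then N = f²/(c·h) = 29² / (0.01 × 4675.3) = 841 / 46.753 ≈ 18.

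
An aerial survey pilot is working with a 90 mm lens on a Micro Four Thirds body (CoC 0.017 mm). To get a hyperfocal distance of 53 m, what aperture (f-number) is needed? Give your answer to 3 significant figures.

f/9.01

Rearrange H = f²/(N·c) + f for N: N = f² / ((H − f)·c).
N = 90² / ((53000 − 90) × 0.017) = 8100 / 899.5 ≈ 9.01.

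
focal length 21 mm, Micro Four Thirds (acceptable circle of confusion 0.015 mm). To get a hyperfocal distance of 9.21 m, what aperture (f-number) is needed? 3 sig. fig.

f/3.20

Rearrange H = f²/(N·c) + f for N: N = f² / ((H − f)·c).
N = 21² / ((9210 − 21) × 0.015) = 441 / 137.8 ≈ 3.20.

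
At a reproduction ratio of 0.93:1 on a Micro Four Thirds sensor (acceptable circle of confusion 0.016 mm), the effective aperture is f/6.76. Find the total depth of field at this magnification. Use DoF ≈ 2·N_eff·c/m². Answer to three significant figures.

0.250 mm

At magnification m, DoF ≈ 2·N_eff·c/m² = 2 × 6.76 × 0.016 / 0.93² = 0.2163 / 0.8649 ≈ 0.25 mm.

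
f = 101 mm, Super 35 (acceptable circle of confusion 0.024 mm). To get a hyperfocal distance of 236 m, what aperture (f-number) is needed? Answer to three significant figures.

Rearrange H = f²/(N·c) + f for N: N = f² / ((H − f)·c).
N = 101² / ((236000 − 101) × 0.024) = 10201 / 5662 ≈ 1.80.

f/1.80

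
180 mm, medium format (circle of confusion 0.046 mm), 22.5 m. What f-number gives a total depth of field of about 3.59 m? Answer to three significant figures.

f/2.50

Write h = H − f = f²/(N·c). The thin-lens limits are Dn = s·h/(h + (s−f)) and Df = s·h/(h − (s−f)), so DoF = Df − Dn = 2·s·(s−f)·h / (h² − (s−f)²).
That is a quadratic in h: DoF·h² − 2·s·(s−f)·h − DoF·(s−f)² = 0 ⇒ h = (s−f)·(s + √(s² + DoF²)) / DoF = 22320 × (22500 + √(22500² + 3590²)) / 3590 = 22320 × (22500 + 22784.6) / 3590 ≈ 281547 mm.
Then N = f²/(c·h) = 180² / (0.046 × 281547) = 32400 / 12951 ≈ 2.50.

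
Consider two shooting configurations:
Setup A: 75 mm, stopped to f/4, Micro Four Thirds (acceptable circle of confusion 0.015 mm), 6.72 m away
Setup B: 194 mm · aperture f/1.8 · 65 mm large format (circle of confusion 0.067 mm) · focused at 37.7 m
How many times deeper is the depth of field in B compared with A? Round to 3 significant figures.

9.60

Setup A: H = 75²/(4×0.015) + 75 ≈ 93825.0 mm; DoF = Df − Dn = 7232.65 − 6275.21 ≈ 957.44 mm.
Setup B: H = 194²/(1.8×0.067) + 194 ≈ 312267.0 mm; DoF = Df − Dn = 42849.8 − 33655.2 ≈ 9194.6 mm.
Ratio = 9194.6 / 957.44 ≈ 9.60.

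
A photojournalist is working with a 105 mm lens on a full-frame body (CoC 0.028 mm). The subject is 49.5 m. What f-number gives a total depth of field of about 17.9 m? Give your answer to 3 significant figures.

Write h = H − f = f²/(N·c). The thin-lens limits are Dn = s·h/(h + (s−f)) and Df = s·h/(h − (s−f)), so DoF = Df − Dn = 2·s·(s−f)·h / (h² − (s−f)²).
That is a quadratic in h: DoF·h² − 2·s·(s−f)·h − DoF·(s−f)² = 0 ⇒ h = (s−f)·(s + √(s² + DoF²)) / DoF = 49395 × (49500 + √(49500² + 17900²)) / 17900 = 49395 × (49500 + 52637.1) / 17900 ≈ 281847 mm.
Then N = f²/(c·h) = 105² / (0.028 × 281847) = 11025 / 7891.7 ≈ 1.40.

f/1.40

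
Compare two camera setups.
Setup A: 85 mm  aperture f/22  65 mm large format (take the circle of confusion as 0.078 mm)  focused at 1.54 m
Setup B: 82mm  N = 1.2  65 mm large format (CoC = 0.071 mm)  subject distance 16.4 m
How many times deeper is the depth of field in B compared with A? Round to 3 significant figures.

Setup A: H = 85²/(22×0.078) + 85 ≈ 4295.4 mm; DoF = Df − Dn = 2353.2 − 1144.5 ≈ 1208.7 mm.
Setup B: H = 82²/(1.2×0.071) + 82 ≈ 79002.2 mm; DoF = Df − Dn = 20674.9 − 13590.0 ≈ 7084.9 mm.
Ratio = 7084.9 / 1208.7 ≈ 5.86.

5.86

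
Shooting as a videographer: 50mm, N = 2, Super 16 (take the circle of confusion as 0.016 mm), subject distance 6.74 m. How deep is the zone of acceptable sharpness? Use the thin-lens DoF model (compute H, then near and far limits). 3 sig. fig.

1.16 m

Hyperfocal distance H = f²/(N·c) + f = 50²/(2 × 0.016) + 50 = 2500/0.032 + 50 ≈ 78175.0 mm ≈ 78.17 m.
Near limit Dn = s·(H − f)/(H + s − 2f) = 6740 × (78175.0 − 50) / (78175.0 + 6740 − 2 × 50) = 6740 × 78125.0 / 84815.0 ≈ 6208.4 mm.
Far limit Df = s·(H − f)/(H − s) = 6740 × (78175.0 − 50) / (78175.0 − 6740) = 6740 × 78125.0 / 71435.0 ≈ 7371.2 mm.
Depth of field = Df − Dn = 7371.2 − 6208.4 ≈ 1162.8 mm ≈ 1.16 m.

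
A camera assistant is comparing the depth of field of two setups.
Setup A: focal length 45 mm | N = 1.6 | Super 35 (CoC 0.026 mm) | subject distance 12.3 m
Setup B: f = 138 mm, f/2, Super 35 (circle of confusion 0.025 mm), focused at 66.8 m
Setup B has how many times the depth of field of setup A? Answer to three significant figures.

Setup A: H = 45²/(1.6×0.026) + 45 ≈ 48722.9 mm; DoF = Df − Dn = 16438.5 − 9826.2 ≈ 6612.3 mm.
Setup B: H = 138²/(2×0.025) + 138 ≈ 381018.0 mm; DoF = Df − Dn = 80972 − 56850 ≈ 24122 mm.
Ratio = 24122 / 6612.3 ≈ 3.65.

3.65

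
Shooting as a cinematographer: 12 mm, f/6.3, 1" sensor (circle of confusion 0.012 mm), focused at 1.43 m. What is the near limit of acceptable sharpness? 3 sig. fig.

Hyperfocal distance H = f²/(N·c) + f = 12²/(6.3 × 0.012) + 12 = 144/0.0756 + 12 ≈ 1916.8 mm ≈ 1.917 m.
Near limit Dn = s·(H − f)/(H + s − 2f) = 1430 × (1916.8 − 12) / (1916.8 + 1430 − 2 × 12) = 1430 × 1904.8 / 3322.8 ≈ 819.74 mm ≈ 0.820 m.

0.820 m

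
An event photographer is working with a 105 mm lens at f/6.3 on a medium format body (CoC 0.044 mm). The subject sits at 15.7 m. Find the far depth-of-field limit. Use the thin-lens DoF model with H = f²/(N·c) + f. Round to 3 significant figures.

Hyperfocal distance H = f²/(N·c) + f = 105²/(6.3 × 0.044) + 105 = 11025/0.2772 + 105 ≈ 39877.7 mm ≈ 39.88 m.
Far limit Df = s·(H − f)/(H − s) = 15700 × (39877.7 − 105) / (39877.7 − 15700) = 15700 × 39772.7 / 24177.7 ≈ 25827 mm ≈ 25.8 m.

25.8 m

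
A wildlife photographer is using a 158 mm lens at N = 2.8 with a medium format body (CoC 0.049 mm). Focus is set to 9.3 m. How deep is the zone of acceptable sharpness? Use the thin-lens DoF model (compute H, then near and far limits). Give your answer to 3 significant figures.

0.937 m

Hyperfocal distance H = f²/(N·c) + f = 158²/(2.8 × 0.049) + 158 = 24964/0.1372 + 158 ≈ 182111.4 mm ≈ 182.1 m.
Near limit Dn = s·(H − f)/(H + s − 2f) = 9300 × (182111.4 − 158) / (182111.4 + 9300 − 2 × 158) = 9300 × 181953.4 / 191095.4 ≈ 8855.09 mm.
Far limit Df = s·(H − f)/(H − s) = 9300 × (182111.4 − 158) / (182111.4 − 9300) = 9300 × 181953.4 / 172811.4 ≈ 9791.99 mm.
Depth of field = Df − Dn = 9791.99 − 8855.09 ≈ 936.90 mm ≈ 0.937 m.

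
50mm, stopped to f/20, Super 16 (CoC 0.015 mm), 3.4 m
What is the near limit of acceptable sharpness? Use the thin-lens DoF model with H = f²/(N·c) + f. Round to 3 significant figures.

Hyperfocal distance H = f²/(N·c) + f = 50²/(20 × 0.015) + 50 = 2500/0.3 + 50 ≈ 8383.3 mm ≈ 8.383 m.
Near limit Dn = s·(H − f)/(H + s − 2f) = 3400 × (8383.3 − 50) / (8383.3 + 3400 − 2 × 50) = 3400 × 8333.3 / 11683.3 ≈ 2425.1 mm ≈ 2.43 m.

2.43 m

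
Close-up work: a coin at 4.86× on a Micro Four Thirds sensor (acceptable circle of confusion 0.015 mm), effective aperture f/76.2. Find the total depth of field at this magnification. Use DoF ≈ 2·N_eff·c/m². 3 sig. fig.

At magnification m, DoF ≈ 2·N_eff·c/m² = 2 × 76.2 × 0.015 / 4.86² = 2.286 / 23.62 ≈ 0.0968 mm.

0.0968 mm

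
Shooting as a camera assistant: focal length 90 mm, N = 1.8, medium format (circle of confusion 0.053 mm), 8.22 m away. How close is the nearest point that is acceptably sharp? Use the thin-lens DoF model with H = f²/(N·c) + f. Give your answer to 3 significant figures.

7.50 m

Hyperfocal distance H = f²/(N·c) + f = 90²/(1.8 × 0.053) + 90 = 8100/0.0954 + 90 ≈ 84995.7 mm ≈ 85.00 m.
Near limit Dn = s·(H − f)/(H + s − 2f) = 8220 × (84995.7 − 90) / (84995.7 + 8220 − 2 × 90) = 8220 × 84905.7 / 93035.7 ≈ 7501.7 mm ≈ 7.50 m.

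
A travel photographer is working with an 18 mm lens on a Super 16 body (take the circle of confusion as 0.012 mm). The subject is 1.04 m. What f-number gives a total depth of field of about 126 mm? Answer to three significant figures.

f/1.59

Write h = H − f = f²/(N·c). The thin-lens limits are Dn = s·h/(h + (s−f)) and Df = s·h/(h − (s−f)), so DoF = Df − Dn = 2·s·(s−f)·h / (h² − (s−f)²).
That is a quadratic in h: DoF·h² − 2·s·(s−f)·h − DoF·(s−f)² = 0 ⇒ h = (s−f)·(s + √(s² + DoF²)) / DoF = 1022 × (1040 + √(1040² + 126²)) / 126 = 1022 × (1040 + 1047.60) / 126 ≈ 16933 mm.
Then N = f²/(c·h) = 18² / (0.012 × 16933) = 324 / 203.19 ≈ 1.59.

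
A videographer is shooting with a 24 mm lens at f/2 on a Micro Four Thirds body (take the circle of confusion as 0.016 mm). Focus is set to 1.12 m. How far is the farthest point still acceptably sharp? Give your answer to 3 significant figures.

1.19 m

Hyperfocal distance H = f²/(N·c) + f = 24²/(2 × 0.016) + 24 = 576/0.032 + 24 ≈ 18024.0 mm ≈ 18.02 m.
Far limit Df = s·(H − f)/(H − s) = 1120 × (18024.0 − 24) / (18024.0 − 1120) = 1120 × 18000.0 / 16904.0 ≈ 1192.6 mm ≈ 1.19 m.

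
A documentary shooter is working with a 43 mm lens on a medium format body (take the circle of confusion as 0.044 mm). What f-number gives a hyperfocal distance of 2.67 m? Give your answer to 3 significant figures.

Rearrange H = f²/(N·c) + f for N: N = f² / ((H − f)·c).
N = 43² / ((2670 − 43) × 0.044) = 1849 / 115.6 ≈ 16.

f/16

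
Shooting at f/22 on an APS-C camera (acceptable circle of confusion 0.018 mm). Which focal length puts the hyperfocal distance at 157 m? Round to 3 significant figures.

From H = f²/(N·c) + f, with f ≪ H: f ≈ √(H·N·c) = √(157000 × 22 × 0.018) = √62172 ≈ 249.3 mm.
The +f correction barely moves this — solving exactly, f² + N·c·f − N·c·H = 0 ⇒ f = (−N·c + √((N·c)² + 4·N·c·H))/2 = (−0.396 + √248688)/2 ≈ 249.15 mm, so f ≈ 249 mm.

249 mm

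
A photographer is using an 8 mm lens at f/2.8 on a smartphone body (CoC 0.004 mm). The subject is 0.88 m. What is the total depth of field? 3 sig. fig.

275 mm

Hyperfocal distance H = f²/(N·c) + f = 8²/(2.8 × 0.004) + 8 = 64/0.0112 + 8 ≈ 5722.3 mm ≈ 5.722 m.
Near limit Dn = s·(H − f)/(H + s − 2f) = 880 × (5722.3 − 8) / (5722.3 + 880 − 2 × 8) = 880 × 5714.3 / 6586.3 ≈ 763.49 mm.
Far limit Df = s·(H − f)/(H − s) = 880 × (5722.3 − 8) / (5722.3 − 880) = 880 × 5714.3 / 4842.3 ≈ 1038.47 mm.
Depth of field = Df − Dn = 1038.47 − 763.49 ≈ 274.98 mm.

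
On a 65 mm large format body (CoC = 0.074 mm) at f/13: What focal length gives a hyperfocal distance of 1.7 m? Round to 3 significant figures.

From H = f²/(N·c) + f, with f ≪ H: f ≈ √(H·N·c) = √(1700 × 13 × 0.074) = √1635.4 ≈ 40.44 mm.
Exact: f² + N·c·f − N·c·H = 0 ⇒ f = (−N·c + √((N·c)² + 4·N·c·H))/2 = (−0.962 + √6542.5)/2 ≈ 39.962 mm ≈ 40.0 mm.

40.0 mm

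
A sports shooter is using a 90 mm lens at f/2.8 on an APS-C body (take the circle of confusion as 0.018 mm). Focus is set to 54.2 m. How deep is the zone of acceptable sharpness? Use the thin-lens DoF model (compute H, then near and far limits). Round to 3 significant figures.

41.2 m

Hyperfocal distance H = f²/(N·c) + f = 90²/(2.8 × 0.018) + 90 = 8100/0.0504 + 90 ≈ 160804.3 mm ≈ 160.8 m.
Near limit Dn = s·(H − f)/(H + s − 2f) = 54200 × (160804.3 − 90) / (160804.3 + 54200 − 2 × 90) = 54200 × 160714.3 / 214824.3 ≈ 40548 mm.
Far limit Df = s·(H − f)/(H − s) = 54200 × (160804.3 − 90) / (160804.3 − 54200) = 54200 × 160714.3 / 106604.3 ≈ 81711 mm.
Depth of field = Df − Dn = 81711 − 40548 ≈ 41163 mm ≈ 41.2 m.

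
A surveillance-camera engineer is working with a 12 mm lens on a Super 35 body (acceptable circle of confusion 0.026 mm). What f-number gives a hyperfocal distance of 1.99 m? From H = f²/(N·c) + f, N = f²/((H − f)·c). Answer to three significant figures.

Rearrange H = f²/(N·c) + f for N: N = f² / ((H − f)·c).
N = 12² / ((1990 − 12) × 0.026) = 144 / 51.43 ≈ 2.80.

f/2.80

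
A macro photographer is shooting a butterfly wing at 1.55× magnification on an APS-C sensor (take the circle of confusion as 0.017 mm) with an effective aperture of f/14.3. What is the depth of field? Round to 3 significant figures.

At magnification m, DoF ≈ 2·N_eff·c/m² = 2 × 14.3 × 0.017 / 1.55² = 0.4862 / 2.403 ≈ 0.202 mm.

0.202 mm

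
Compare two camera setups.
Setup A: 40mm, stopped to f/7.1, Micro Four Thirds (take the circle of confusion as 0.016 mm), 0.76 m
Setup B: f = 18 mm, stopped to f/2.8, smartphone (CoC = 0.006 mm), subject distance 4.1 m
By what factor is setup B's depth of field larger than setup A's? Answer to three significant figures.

Setup A: H = 40²/(7.1×0.016) + 40 ≈ 14124.5 mm; DoF = Df − Dn = 800.944 − 723.038 ≈ 77.906 mm.
Setup B: H = 18²/(2.8×0.006) + 18 ≈ 19303.7 mm; DoF = Df − Dn = 5200.8 − 3383.8 ≈ 1817.0 mm.
Ratio = 1817.0 / 77.906 ≈ 23.3.

23.3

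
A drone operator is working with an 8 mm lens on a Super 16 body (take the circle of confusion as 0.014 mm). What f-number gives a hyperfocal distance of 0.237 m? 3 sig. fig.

Rearrange H = f²/(N·c) + f for N: N = f² / ((H − f)·c).
N = 8² / ((237 − 8) × 0.014) = 64 / 3.206 ≈ 20.

f/20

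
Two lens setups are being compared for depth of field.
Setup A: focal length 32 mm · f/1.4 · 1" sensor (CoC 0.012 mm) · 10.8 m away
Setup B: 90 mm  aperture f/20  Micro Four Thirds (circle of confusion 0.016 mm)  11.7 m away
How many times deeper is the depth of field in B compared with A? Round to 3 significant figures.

3.45

Setup A: H = 32²/(1.4×0.012) + 32 ≈ 60984.4 mm; DoF = Df − Dn = 13117.3 − 9178.5 ≈ 3938.8 mm.
Setup B: H = 90²/(20×0.016) + 90 ≈ 25402.5 mm; DoF = Df − Dn = 21613 − 8021 ≈ 13592 mm.
Ratio = 13592 / 3938.8 ≈ 3.45.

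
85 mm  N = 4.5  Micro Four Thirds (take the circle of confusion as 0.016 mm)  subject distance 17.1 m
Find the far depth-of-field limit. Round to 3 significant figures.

20.6 m

Hyperfocal distance H = f²/(N·c) + f = 85²/(4.5 × 0.016) + 85 = 7225/0.072 + 85 ≈ 100432.2 mm ≈ 100.4 m.
Far limit Df = s·(H − f)/(H − s) = 17100 × (100432.2 − 85) / (100432.2 − 17100) = 17100 × 100347.2 / 83332.2 ≈ 20592 mm ≈ 20.6 m.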